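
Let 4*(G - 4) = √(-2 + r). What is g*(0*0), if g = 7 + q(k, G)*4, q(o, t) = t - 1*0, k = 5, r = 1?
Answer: 0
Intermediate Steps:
G = 4 + I/4 (G = 4 + √(-2 + 1)/4 = 4 + √(-1)/4 = 4 + I/4 ≈ 4.0 + 0.25*I)
q(o, t) = t (q(o, t) = t + 0 = t)
g = 23 + I (g = 7 + (4 + I/4)*4 = 7 + (16 + I) = 23 + I ≈ 23.0 + 1.0*I)
g*(0*0) = (23 + I)*(0*0) = (23 + I)*0 = 0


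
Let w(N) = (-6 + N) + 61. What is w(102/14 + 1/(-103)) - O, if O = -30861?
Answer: 22295682/721 ≈ 30923.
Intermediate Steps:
w(N) = 55 + N
w(102/14 + 1/(-103)) - O = (55 + (102/14 + 1/(-103))) - 1*(-30861) = (55 + (102*(1/14) + 1*(-1/103))) + 30861 = (55 + (51/7 - 1/103)) + 30861 = (55 + 5246/721) + 30861 = 44901/721 + 30861 = 22295682/721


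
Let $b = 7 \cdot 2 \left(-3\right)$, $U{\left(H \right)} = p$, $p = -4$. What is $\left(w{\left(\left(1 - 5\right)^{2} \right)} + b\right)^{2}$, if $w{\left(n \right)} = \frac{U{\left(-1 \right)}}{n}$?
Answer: $\frac{28561}{16} \approx 1785.1$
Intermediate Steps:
$U{\left(H \right)} = -4$
$b = -42$ ($b = 14 \left(-3\right) = -42$)
$w{\left(n \right)} = - \frac{4}{n}$
$\left(w{\left(\left(1 - 5\right)^{2} \right)} + b\right)^{2} = \left(- \frac{4}{\left(1 - 5\right)^{2}} - 42\right)^{2} = \left(- \frac{4}{\left(-4\right)^{2}} - 42\right)^{2} = \left(- \frac{4}{16} - 42\right)^{2} = \left(\left(-4\right) \frac{1}{16} - 42\right)^{2} = \left(- \frac{1}{4} - 42\right)^{2} = \left(- \frac{169}{4}\right)^{2} = \frac{28561}{16}$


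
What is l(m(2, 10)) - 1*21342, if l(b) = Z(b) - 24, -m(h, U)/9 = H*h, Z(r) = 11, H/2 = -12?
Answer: -21355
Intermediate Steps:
H = -24 (H = 2*(-12) = -24)
m(h, U) = 216*h (m(h, U) = -(-216)*h = 216*h)
l(b) = -13 (l(b) = 11 - 24 = -13)
l(m(2, 10)) - 1*21342 = -13 - 1*21342 = -13 - 21342 = -21355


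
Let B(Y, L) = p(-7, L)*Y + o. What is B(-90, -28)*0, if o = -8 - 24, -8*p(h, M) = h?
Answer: 0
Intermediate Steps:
p(h, M) = -h/8
o = -32
B(Y, L) = -32 + 7*Y/8 (B(Y, L) = (-⅛*(-7))*Y - 32 = 7*Y/8 - 32 = -32 + 7*Y/8)
B(-90, -28)*0 = (-32 + (7/8)*(-90))*0 = (-32 - 315/4)*0 = -443/4*0 = 0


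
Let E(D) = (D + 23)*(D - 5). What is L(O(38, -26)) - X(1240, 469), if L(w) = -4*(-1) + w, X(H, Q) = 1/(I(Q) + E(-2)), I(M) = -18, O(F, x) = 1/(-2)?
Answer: 1157/330 ≈ 3.5061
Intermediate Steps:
O(F, x) = -½
E(D) = (-5 + D)*(23 + D) (E(D) = (23 + D)*(-5 + D) = (-5 + D)*(23 + D))
X(H, Q) = -1/165 (X(H, Q) = 1/(-18 + (-115 + (-2)² + 18*(-2))) = 1/(-18 + (-115 + 4 - 36)) = 1/(-18 - 147) = 1/(-165) = -1/165)
L(w) = 4 + w
L(O(38, -26)) - X(1240, 469) = (4 - ½) - 1*(-1/165) = 7/2 + 1/165 = 1157/330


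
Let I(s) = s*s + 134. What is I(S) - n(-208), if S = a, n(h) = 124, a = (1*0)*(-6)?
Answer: 10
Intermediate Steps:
a = 0 (a = 0*(-6) = 0)
S = 0
I(s) = 134 + s**2 (I(s) = s**2 + 134 = 134 + s**2)
I(S) - n(-208) = (134 + 0**2) - 1*124 = (134 + 0) - 124 = 134 - 124 = 10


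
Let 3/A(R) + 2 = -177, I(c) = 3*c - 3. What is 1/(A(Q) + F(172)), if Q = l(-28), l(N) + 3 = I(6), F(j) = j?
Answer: 179/30785 ≈ 0.0058145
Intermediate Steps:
I(c) = -3 + 3*c
l(N) = 12 (l(N) = -3 + (-3 + 3*6) = -3 + (-3 + 18) = -3 + 15 = 12)
Q = 12
A(R) = -3/179 (A(R) = 3/(-2 - 177) = 3/(-179) = 3*(-1/179) = -3/179)
1/(A(Q) + F(172)) = 1/(-3/179 + 172) = 1/(30785/179) = 179/30785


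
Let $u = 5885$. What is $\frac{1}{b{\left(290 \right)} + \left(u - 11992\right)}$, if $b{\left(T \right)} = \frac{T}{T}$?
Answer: $- \frac{1}{6106} \approx -0.00016377$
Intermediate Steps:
$b{\left(T \right)} = 1$
$\frac{1}{b{\left(290 \right)} + \left(u - 11992\right)} = \frac{1}{1 + \left(5885 - 11992\right)} = \frac{1}{1 - 6107} = \frac{1}{-6106} = - \frac{1}{6106}$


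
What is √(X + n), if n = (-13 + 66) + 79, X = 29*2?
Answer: √190 ≈ 13.784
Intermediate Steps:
X = 58
n = 132 (n = 53 + 79 = 132)
√(X + n) = √(58 + 132) = √190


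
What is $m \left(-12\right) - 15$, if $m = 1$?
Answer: $-27$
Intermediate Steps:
$m \left(-12\right) - 15 = 1 \left(-12\right) - 15 = -12 - 15 = -27$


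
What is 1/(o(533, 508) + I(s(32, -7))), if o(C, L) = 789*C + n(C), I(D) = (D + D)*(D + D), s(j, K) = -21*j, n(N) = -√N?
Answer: 2226873/4958963357596 + √533/4958963357596 ≈ 4.4906e-7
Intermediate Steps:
I(D) = 4*D² (I(D) = (2*D)*(2*D) = 4*D²)
o(C, L) = -√C + 789*C (o(C, L) = 789*C - √C = -√C + 789*C)
1/(o(533, 508) + I(s(32, -7))) = 1/((-√533 + 789*533) + 4*(-21*32)²) = 1/((-√533 + 420537) + 4*(-672)²) = 1/((420537 - √533) + 4*451584) = 1/((420537 - √533) + 1806336) = 1/(2226873 - √533)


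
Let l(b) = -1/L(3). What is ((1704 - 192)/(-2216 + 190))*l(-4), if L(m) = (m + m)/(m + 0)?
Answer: 378/1013 ≈ 0.37315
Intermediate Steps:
L(m) = 2 (L(m) = (2*m)/m = 2)
l(b) = -½ (l(b) = -1/2 = -1*½ = -½)
((1704 - 192)/(-2216 + 190))*l(-4) = ((1704 - 192)/(-2216 + 190))*(-½) = (1512/(-2026))*(-½) = (1512*(-1/2026))*(-½) = -756/1013*(-½) = 378/1013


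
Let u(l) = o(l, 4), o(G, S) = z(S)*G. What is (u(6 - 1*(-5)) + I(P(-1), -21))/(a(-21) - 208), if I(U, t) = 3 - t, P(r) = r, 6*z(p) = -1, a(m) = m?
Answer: -133/1374 ≈ -0.096798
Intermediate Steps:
z(p) = -⅙ (z(p) = (⅙)*(-1) = -⅙)
o(G, S) = -G/6
u(l) = -l/6
(u(6 - 1*(-5)) + I(P(-1), -21))/(a(-21) - 208) = (-(6 - 1*(-5))/6 + (3 - 1*(-21)))/(-21 - 208) = (-(6 + 5)/6 + (3 + 21))/(-229) = (-⅙*11 + 24)*(-1/229) = (-11/6 + 24)*(-1/229) = (133/6)*(-1/229) = -133/1374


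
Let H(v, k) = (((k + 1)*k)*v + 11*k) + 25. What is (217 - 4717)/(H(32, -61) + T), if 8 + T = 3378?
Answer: -125/3329 ≈ -0.037549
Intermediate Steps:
T = 3370 (T = -8 + 3378 = 3370)
H(v, k) = 25 + 11*k + k*v*(1 + k) (H(v, k) = (((1 + k)*k)*v + 11*k) + 25 = ((k*(1 + k))*v + 11*k) + 25 = (k*v*(1 + k) + 11*k) + 25 = (11*k + k*v*(1 + k)) + 25 = 25 + 11*k + k*v*(1 + k))
(217 - 4717)/(H(32, -61) + T) = (217 - 4717)/((25 + 11*(-61) - 61*32 + 32*(-61)**2) + 3370) = -4500/((25 - 671 - 1952 + 32*3721) + 3370) = -4500/((25 - 671 - 1952 + 119072) + 3370) = -4500/(116474 + 3370) = -4500/119844 = -4500*1/119844 = -125/3329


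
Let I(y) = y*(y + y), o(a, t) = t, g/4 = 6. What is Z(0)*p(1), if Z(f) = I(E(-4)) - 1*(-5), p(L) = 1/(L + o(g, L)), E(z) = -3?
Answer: 23/2 ≈ 11.500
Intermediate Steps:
g = 24 (g = 4*6 = 24)
I(y) = 2*y² (I(y) = y*(2*y) = 2*y²)
p(L) = 1/(2*L) (p(L) = 1/(L + L) = 1/(2*L))
Z(f) = 23 (Z(f) = 2*(-3)² - 1*(-5) = 2*9 + 5 = 18 + 5 = 23)
Z(0)*p(1) = 23*((½)/1) = 23*((½)*1) = 23*(½) = 23/2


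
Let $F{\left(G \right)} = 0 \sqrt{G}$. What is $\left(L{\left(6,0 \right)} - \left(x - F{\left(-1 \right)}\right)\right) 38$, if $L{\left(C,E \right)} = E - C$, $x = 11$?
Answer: $-646$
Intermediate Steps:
$F{\left(G \right)} = 0$
$\left(L{\left(6,0 \right)} - \left(x - F{\left(-1 \right)}\right)\right) 38 = \left(\left(0 - 6\right) + \left(0 - 11\right)\right) 38 = \left(-6 - 11\right) 38 = \left(-17\right) 38 = -646$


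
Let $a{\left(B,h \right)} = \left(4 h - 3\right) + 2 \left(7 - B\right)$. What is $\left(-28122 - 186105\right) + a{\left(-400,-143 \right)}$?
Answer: $-213988$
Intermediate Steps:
$a{\left(B,h \right)} = 11 - 2 B + 4 h$ ($a{\left(B,h \right)} = \left(-3 + 4 h\right) - \left(-14 + 2 B\right) = 11 - 2 B + 4 h$)
$\left(-28122 - 186105\right) + a{\left(-400,-143 \right)} = \left(-28122 - 186105\right) + \left(11 - -800 + 4 \left(-143\right)\right) = \left(-28122 - 186105\right) + \left(11 + 800 - 572\right) = -214227 + 239 = -213988$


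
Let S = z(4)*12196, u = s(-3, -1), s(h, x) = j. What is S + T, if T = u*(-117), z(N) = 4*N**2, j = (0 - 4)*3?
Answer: 781948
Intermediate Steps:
j = -12 (j = -4*3 = -12)
s(h, x) = -12
u = -12
T = 1404 (T = -12*(-117) = 1404)
S = 780544 (S = (4*4**2)*12196 = (4*16)*12196 = 64*12196 = 780544)
S + T = 780544 + 1404 = 781948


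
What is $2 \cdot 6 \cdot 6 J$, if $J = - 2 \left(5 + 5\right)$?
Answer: $-1440$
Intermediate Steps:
$J = -20$ ($J = \left(-2\right) 10 = -20$)
$2 \cdot 6 \cdot 6 J = 2 \cdot 6 \cdot 6 \left(-20\right) = 12 \cdot 6 \left(-20\right) = 72 \left(-20\right) = -1440$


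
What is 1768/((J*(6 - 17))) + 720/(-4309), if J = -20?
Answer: 1864978/236995 ≈ 7.8693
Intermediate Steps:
1768/((J*(6 - 17))) + 720/(-4309) = 1768/((-20*(6 - 17))) + 720/(-4309) = 1768/((-20*(-11))) + 720*(-1/4309) = 1768/220 - 720/4309 = 1768*(1/220) - 720/4309 = 442/55 - 720/4309 = 1864978/236995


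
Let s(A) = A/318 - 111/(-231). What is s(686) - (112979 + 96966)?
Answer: -2570324341/12243 ≈ -2.0994e+5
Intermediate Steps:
s(A) = 37/77 + A/318 (s(A) = A*(1/318) - 111*(-1/231) = A/318 + 37/77 = 37/77 + A/318)
s(686) - (112979 + 96966) = (37/77 + (1/318)*686) - (112979 + 96966) = (37/77 + 343/159) - 1*209945 = 32294/12243 - 209945 = -2570324341/12243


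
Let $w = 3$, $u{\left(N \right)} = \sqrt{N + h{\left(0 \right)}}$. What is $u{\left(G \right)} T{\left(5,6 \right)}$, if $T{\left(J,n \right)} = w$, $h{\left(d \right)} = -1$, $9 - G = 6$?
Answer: $3 \sqrt{2} \approx 4.2426$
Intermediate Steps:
$G = 3$ ($G = 9 - 6 = 3$)
$u{\left(N \right)} = \sqrt{-1 + N}$ ($u{\left(N \right)} = \sqrt{N - 1} = \sqrt{-1 + N}$)
$T{\left(J,n \right)} = 3$
$u{\left(G \right)} T{\left(5,6 \right)} = \sqrt{-1 + 3} \cdot 3 = \sqrt{2} \cdot 3 = 3 \sqrt{2}$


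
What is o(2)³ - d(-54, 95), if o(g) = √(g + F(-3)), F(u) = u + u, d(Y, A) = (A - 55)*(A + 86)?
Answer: -7240 - 8*I ≈ -7240.0 - 8.0*I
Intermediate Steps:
d(Y, A) = (-55 + A)*(86 + A)
F(u) = 2*u
o(g) = √(-6 + g) (o(g) = √(g + 2*(-3)) = √(g - 6) = √(-6 + g))
o(2)³ - d(-54, 95) = (√(-6 + 2))³ - (-4730 + 95² + 31*95) = (√(-4))³ - (-4730 + 9025 + 2945) = (2*I)³ - 1*7240 = -8*I - 7240 = -7240 - 8*I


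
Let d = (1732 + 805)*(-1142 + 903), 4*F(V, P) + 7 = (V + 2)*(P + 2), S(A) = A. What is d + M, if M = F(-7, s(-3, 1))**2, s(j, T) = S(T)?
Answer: -2425251/4 ≈ -6.0631e+5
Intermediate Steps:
s(j, T) = T
F(V, P) = -7/4 + (2 + P)*(2 + V)/4 (F(V, P) = -7/4 + ((V + 2)*(P + 2))/4 = -7/4 + ((2 + V)*(2 + P))/4 = -7/4 + ((2 + P)*(2 + V))/4 = -7/4 + (2 + P)*(2 + V)/4)
d = -606343 (d = 2537*(-239) = -606343)
M = 121/4 (M = (-3/4 + (1/2)*1 + (1/2)*(-7) + (1/4)*1*(-7))**2 = (-3/4 + 1/2 - 7/2 - 7/4)**2 = (-11/2)**2 = 121/4 ≈ 30.250)
d + M = -606343 + 121/4 = -2425251/4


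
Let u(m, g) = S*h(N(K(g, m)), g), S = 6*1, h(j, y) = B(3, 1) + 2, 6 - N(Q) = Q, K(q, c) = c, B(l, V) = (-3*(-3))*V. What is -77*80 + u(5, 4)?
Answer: -6094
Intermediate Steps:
B(l, V) = 9*V
N(Q) = 6 - Q
h(j, y) = 11 (h(j, y) = 9*1 + 2 = 9 + 2 = 11)
S = 6
u(m, g) = 66 (u(m, g) = 6*11 = 66)
-77*80 + u(5, 4) = -77*80 + 66 = -6160 + 66 = -6094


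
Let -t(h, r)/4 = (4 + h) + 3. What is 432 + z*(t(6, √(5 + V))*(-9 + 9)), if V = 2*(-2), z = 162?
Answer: 432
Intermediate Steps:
V = -4
t(h, r) = -28 - 4*h (t(h, r) = -4*((4 + h) + 3) = -4*(7 + h) = -28 - 4*h)
432 + z*(t(6, √(5 + V))*(-9 + 9)) = 432 + 162*((-28 - 4*6)*(-9 + 9)) = 432 + 162*((-28 - 24)*0) = 432 + 162*(-52*0) = 432 + 162*0 = 432 + 0 = 432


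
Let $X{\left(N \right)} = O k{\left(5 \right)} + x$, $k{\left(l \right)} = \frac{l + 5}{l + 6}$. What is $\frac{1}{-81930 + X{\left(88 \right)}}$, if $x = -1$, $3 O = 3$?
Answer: $- \frac{11}{901231} \approx -1.2206 \cdot 10^{-5}$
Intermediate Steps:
$O = 1$ ($O = \frac{1}{3} \cdot 3 = 1$)
$k{\left(l \right)} = \frac{5 + l}{6 + l}$
$X{\left(N \right)} = - \frac{1}{11}$ ($X{\left(N \right)} = 1 \frac{5 + 5}{6 + 5} - 1 = 1 \cdot \frac{1}{11} \cdot 10 - 1 = 1 \cdot \frac{10}{11} - 1 = \frac{10}{11} - 1 = - \frac{1}{11}$)
$\frac{1}{-81930 + X{\left(88 \right)}} = \frac{1}{-81930 - \frac{1}{11}} = \frac{1}{- \frac{901231}{11}} = - \frac{11}{901231}$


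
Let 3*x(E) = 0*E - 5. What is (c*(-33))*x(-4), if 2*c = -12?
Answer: -330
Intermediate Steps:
c = -6 (c = (½)*(-12) = -6)
x(E) = -5/3 (x(E) = (0*E - 5)/3 = (0 - 5)/3 = (⅓)*(-5) = -5/3)
(c*(-33))*x(-4) = -6*(-33)*(-5/3) = 198*(-5/3) = -330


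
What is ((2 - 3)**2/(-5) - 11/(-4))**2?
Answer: 2601/400 ≈ 6.5025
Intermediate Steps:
((2 - 3)**2/(-5) - 11/(-4))**2 = ((-1)**2*(-1/5) - 11*(-1/4))**2 = (1*(-1/5) + 11/4)**2 = (-1/5 + 11/4)**2 = (51/20)**2 = 2601/400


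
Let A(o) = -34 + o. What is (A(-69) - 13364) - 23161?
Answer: -36628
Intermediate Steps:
(A(-69) - 13364) - 23161 = ((-34 - 69) - 13364) - 23161 = (-103 - 13364) - 23161 = -13467 - 23161 = -36628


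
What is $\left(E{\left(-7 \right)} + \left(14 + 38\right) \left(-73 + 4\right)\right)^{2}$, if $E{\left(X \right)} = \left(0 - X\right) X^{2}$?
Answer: $10530025$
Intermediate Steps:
$E{\left(X \right)} = - X^{3}$ ($E{\left(X \right)} = - X X^{2} = - X^{3}$)
$\left(E{\left(-7 \right)} + \left(14 + 38\right) \left(-73 + 4\right)\right)^{2} = \left(- \left(-7\right)^{3} + \left(14 + 38\right) \left(-73 + 4\right)\right)^{2} = \left(\left(-1\right) \left(-343\right) + 52 \left(-69\right)\right)^{2} = \left(343 - 3588\right)^{2} = \left(-3245\right)^{2} = 10530025$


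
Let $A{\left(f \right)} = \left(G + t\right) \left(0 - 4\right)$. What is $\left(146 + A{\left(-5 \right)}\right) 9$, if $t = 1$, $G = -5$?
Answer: $1458$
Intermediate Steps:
$A{\left(f \right)} = 16$ ($A{\left(f \right)} = \left(-5 + 1\right) \left(0 - 4\right) = \left(-4\right) \left(-4\right) = 16$)
$\left(146 + A{\left(-5 \right)}\right) 9 = \left(146 + 16\right) 9 = 162 \cdot 9 = 1458$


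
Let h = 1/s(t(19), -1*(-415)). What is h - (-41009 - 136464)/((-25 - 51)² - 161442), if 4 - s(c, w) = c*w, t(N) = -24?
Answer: -884092653/775528012 ≈ -1.1400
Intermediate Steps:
s(c, w) = 4 - c*w
h = 1/9964 (h = 1/(4 - 1*(-24)*(-1*(-415))) = 1/(4 - 1*(-24)*415) = 1/(4 + 9960) = 1/9964 ≈ 0.00010036)
h - (-41009 - 136464)/((-25 - 51)² - 161442) = 1/9964 - (-41009 - 136464)/((-25 - 51)² - 161442) = 1/9964 - (-177473)/((-76)² - 161442) = 1/9964 - (-177473)/(5776 - 161442) = 1/9964 - (-177473)/(-155666) = 1/9964 - (-177473)*(-1)/155666 = 1/9964 - 1*177473/155666 = 1/9964 - 177473/155666 = -884092653/775528012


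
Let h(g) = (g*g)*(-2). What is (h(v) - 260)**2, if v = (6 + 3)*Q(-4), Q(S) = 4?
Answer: 8133904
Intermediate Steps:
v = 36 (v = (6 + 3)*4 = 9*4 = 36)
h(g) = -2*g**2 (h(g) = g**2*(-2) = -2*g**2)
(h(v) - 260)**2 = (-2*36**2 - 260)**2 = (-2*1296 - 260)**2 = (-2592 - 260)**2 = (-2852)**2 = 8133904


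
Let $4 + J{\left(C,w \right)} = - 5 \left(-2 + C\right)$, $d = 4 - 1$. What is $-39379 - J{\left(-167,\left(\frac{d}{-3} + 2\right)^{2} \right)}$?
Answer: $-40220$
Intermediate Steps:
$d = 3$ ($d = 4 - 1 = 3$)
$J{\left(C,w \right)} = 6 - 5 C$ ($J{\left(C,w \right)} = -4 - 5 \left(-2 + C\right) = -4 - \left(-10 + 5 C\right) = 6 - 5 C$)
$-39379 - J{\left(-167,\left(\frac{d}{-3} + 2\right)^{2} \right)} = -39379 - \left(6 - -835\right) = -39379 - \left(6 + 835\right) = -39379 - 841 = -40220$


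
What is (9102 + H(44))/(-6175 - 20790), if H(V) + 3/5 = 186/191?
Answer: -8692767/25751575 ≈ -0.33756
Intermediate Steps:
H(V) = 357/955 (H(V) = -3/5 + 186/191 = 357/955)
(9102 + H(44))/(-6175 - 20790) = (9102 + 357/955)/(-6175 - 20790) = (8692767/955)/(-26965) = (8692767/955)*(-1/26965) = -8692767/25751575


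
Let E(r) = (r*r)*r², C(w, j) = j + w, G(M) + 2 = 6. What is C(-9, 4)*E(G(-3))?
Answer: -1280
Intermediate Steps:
G(M) = 4 (G(M) = -2 + 6 = 4)
E(r) = r⁴ (E(r) = r²*r² = r⁴)
C(-9, 4)*E(G(-3)) = (4 - 9)*4⁴ = -5*256 = -1280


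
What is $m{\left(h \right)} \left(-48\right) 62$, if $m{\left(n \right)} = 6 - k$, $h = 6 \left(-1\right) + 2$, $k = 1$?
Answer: $-14880$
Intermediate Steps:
$h = -4$ ($h = -6 + 2 = -4$)
$m{\left(n \right)} = 5$ ($m{\left(n \right)} = 6 - 1 = 5$)
$m{\left(h \right)} \left(-48\right) 62 = 5 \left(-48\right) 62 = \left(-240\right) 62 = -14880$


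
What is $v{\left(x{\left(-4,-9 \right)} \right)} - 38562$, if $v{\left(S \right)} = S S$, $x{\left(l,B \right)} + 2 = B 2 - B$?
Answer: $-38441$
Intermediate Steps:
$x{\left(l,B \right)} = -2 + B$ ($x{\left(l,B \right)} = -2 - \left(B - B 2\right) = -2 + \left(2 B - B\right) = -2 + B$)
$v{\left(S \right)} = S^{2}$
$v{\left(x{\left(-4,-9 \right)} \right)} - 38562 = \left(-2 - 9\right)^{2} - 38562 = \left(-11\right)^{2} - 38562 = 121 - 38562 = -38441$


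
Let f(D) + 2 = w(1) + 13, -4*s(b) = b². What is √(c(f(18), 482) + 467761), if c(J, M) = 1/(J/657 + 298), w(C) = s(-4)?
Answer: √17931570749143090/195793 ≈ 683.93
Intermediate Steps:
s(b) = -b²/4
w(C) = -4 (w(C) = -¼*(-4)² = -¼*16 = -4)
f(D) = 7 (f(D) = -2 + (-4 + 13) = -2 + 9 = 7)
c(J, M) = 1/(298 + J/657) (c(J, M) = 1/(J*(1/657) + 298) = 1/(J/657 + 298) = 1/(298 + J/657))
√(c(f(18), 482) + 467761) = √(657/(195786 + 7) + 467761) = √(657/195793 + 467761) = √(91584330130/195793) = √17931570749143090/195793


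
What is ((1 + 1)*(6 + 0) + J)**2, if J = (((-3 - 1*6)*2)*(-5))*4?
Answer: 138384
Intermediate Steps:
J = 360 (J = (((-3 - 6)*2)*(-5))*4 = (-9*2*(-5))*4 = -18*(-5)*4 = 90*4 = 360)
((1 + 1)*(6 + 0) + J)**2 = ((1 + 1)*(6 + 0) + 360)**2 = (2*6 + 360)**2 = (12 + 360)**2 = 372**2 = 138384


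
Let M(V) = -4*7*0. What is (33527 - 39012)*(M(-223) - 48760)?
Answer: 267448600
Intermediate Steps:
M(V) = 0 (M(V) = -28*0 = 0)
(33527 - 39012)*(M(-223) - 48760) = (33527 - 39012)*(0 - 48760) = -5485*(-48760) = 267448600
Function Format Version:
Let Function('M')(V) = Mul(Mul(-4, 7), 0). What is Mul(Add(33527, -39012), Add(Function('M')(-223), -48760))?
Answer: 267448600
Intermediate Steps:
Function('M')(V) = 0 (Function('M')(V) = Mul(-28, 0) = 0)
Mul(Add(33527, -39012), Add(Function('M')(-223), -48760)) = Mul(Add(33527, -39012), Add(0, -48760)) = Mul(-5485, -48760) = 267448600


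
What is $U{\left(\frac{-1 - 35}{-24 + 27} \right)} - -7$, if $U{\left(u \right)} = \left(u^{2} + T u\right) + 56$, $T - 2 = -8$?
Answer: $279$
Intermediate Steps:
$T = -6$ ($T = 2 - 8 = -6$)
$U{\left(u \right)} = 56 + u^{2} - 6 u$ ($U{\left(u \right)} = \left(u^{2} - 6 u\right) + 56 = 56 + u^{2} - 6 u$)
$U{\left(\frac{-1 - 35}{-24 + 27} \right)} - -7 = \left(56 + \left(\frac{-1 - 35}{-24 + 27}\right)^{2} - 6 \frac{-1 - 35}{-24 + 27}\right) - -7 = \left(56 + \left(- \frac{36}{3}\right)^{2} - 6 \left(- \frac{36}{3}\right)\right) + 7 = \left(56 + \left(\left(-36\right) \frac{1}{3}\right)^{2} - 6 \left(\left(-36\right) \frac{1}{3}\right)\right) + 7 = \left(56 + \left(-12\right)^{2} - -72\right) + 7 = \left(56 + 144 + 72\right) + 7 = 272 + 7 = 279$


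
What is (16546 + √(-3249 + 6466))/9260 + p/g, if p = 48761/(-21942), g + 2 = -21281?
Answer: 965911788602/540542760795 + √3217/9260 ≈ 1.7931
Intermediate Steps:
g = -21283 (g = -2 - 21281 = -21283)
p = -48761/21942 (p = 48761*(-1/21942) = -48761/21942 ≈ -2.2223)
(16546 + √(-3249 + 6466))/9260 + p/g = (16546 + √(-3249 + 6466))/9260 - 48761/21942/(-21283) = (16546 + √3217)*(1/9260) - 48761/21942*(-1/21283) = (8273/4630 + √3217/9260) + 48761/466991586 = 965911788602/540542760795 + √3217/9260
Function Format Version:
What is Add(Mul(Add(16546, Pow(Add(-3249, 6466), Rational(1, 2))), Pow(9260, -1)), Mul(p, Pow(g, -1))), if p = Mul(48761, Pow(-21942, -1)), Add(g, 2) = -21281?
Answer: Add(Rational(965911788602, 540542760795), Mul(Rational(1, 9260), Pow(3217, Rational(1, 2)))) ≈ 1.7931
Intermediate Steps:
g = -21283 (g = Add(-2, -21281) = -21283)
p = Rational(-48761, 21942) (p = Mul(48761, Rational(-1, 21942)) = Rational(-48761, 21942) ≈ -2.2223)
Add(Mul(Add(16546, Pow(Add(-3249, 6466), Rational(1, 2))), Pow(9260, -1)), Mul(p, Pow(g, -1))) = Add(Mul(Add(16546, Pow(Add(-3249, 6466), Rational(1, 2))), Pow(9260, -1)), Mul(Rational(-48761, 21942), Pow(-21283, -1))) = Add(Mul(Add(16546, Pow(3217, Rational(1, 2))), Rational(1, 9260)), Mul(Rational(-48761, 21942), Rational(-1, 21283))) = Add(Add(Rational(8273, 4630), Mul(Rational(1, 9260), Pow(3217, Rational(1, 2)))), Rational(48761, 466991586)) = Add(Rational(965911788602, 540542760795), Mul(Rational(1, 9260), Pow(3217, Rational(1, 2))))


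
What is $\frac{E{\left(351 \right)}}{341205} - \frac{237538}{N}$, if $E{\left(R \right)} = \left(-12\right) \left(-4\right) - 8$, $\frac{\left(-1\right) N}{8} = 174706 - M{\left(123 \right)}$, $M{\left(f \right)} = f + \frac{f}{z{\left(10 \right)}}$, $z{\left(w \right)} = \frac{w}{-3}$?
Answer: $\frac{5793216547}{34046390274} \approx 0.17016$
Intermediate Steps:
$z{\left(w \right)} = - \frac{w}{3}$ ($z{\left(w \right)} = w \left(- \frac{1}{3}\right) = - \frac{w}{3}$)
$M{\left(f \right)} = \frac{7 f}{10}$ ($M{\left(f \right)} = f + \frac{f}{\left(- \frac{1}{3}\right) 10} = f + \frac{f}{- \frac{10}{3}} = f + f \left(- \frac{3}{10}\right) = f - \frac{3 f}{10} = \frac{7 f}{10}$)
$N = - \frac{6984796}{5}$ ($N = - 8 \left(174706 - \frac{7}{10} \cdot 123\right) = - 8 \left(174706 - \frac{861}{10}\right) = \left(-8\right) \frac{1746199}{10} = - \frac{6984796}{5} \approx -1.397 \cdot 10^{6}$)
$E{\left(R \right)} = 40$ ($E{\left(R \right)} = 48 - 8 = 40$)
$\frac{E{\left(351 \right)}}{341205} - \frac{237538}{N} = \frac{40}{341205} - \frac{237538}{- \frac{6984796}{5}} = 40 \cdot \frac{1}{341205} - - \frac{84835}{498914} = \frac{8}{68241} + \frac{84835}{498914} = \frac{5793216547}{34046390274}$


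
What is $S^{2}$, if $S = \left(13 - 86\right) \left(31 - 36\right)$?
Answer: $133225$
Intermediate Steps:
$S = 365$ ($S = \left(-73\right) \left(-5\right) = 365$)
$S^{2} = 365^{2} = 133225$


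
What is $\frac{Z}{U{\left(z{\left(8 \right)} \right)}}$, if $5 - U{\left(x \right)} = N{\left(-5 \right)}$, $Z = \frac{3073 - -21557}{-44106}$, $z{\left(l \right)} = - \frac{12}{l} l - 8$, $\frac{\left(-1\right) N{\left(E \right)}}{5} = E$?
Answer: $\frac{821}{29404} \approx 0.027921$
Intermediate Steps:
$N{\left(E \right)} = - 5 E$
$z{\left(l \right)} = -20$ ($z{\left(l \right)} = -12 - 8 = -20$)
$Z = - \frac{4105}{7351}$ ($Z = \left(3073 + 21557\right) \left(- \frac{1}{44106}\right) = 24630 \left(- \frac{1}{44106}\right) = - \frac{4105}{7351} \approx -0.55843$)
$U{\left(x \right)} = -20$ ($U{\left(x \right)} = 5 - \left(-5\right) \left(-5\right) = 5 - 25 = -20$)
$\frac{Z}{U{\left(z{\left(8 \right)} \right)}} = - \frac{4105}{7351 \left(-20\right)} = \left(- \frac{4105}{7351}\right) \left(- \frac{1}{20}\right) = \frac{821}{29404}$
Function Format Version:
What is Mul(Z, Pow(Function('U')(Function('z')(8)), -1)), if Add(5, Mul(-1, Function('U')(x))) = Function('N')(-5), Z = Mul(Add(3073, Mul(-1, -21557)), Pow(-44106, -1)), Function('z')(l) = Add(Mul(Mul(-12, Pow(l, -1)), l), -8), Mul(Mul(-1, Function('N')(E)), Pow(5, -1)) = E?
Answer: Rational(821, 29404) ≈ 0.027921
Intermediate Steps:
Function('N')(E) = Mul(-5, E)
Function('z')(l) = -20 (Function('z')(l) = Add(-12, -8) = -20)
Z = Rational(-4105, 7351) (Z = Mul(Add(3073, 21557), Rational(-1, 44106)) = Mul(24630, Rational(-1, 44106)) = Rational(-4105, 7351) ≈ -0.55843)
Function('U')(x) = -20 (Function('U')(x) = Add(5, Mul(-1, Mul(-5, -5))) = Add(5, Mul(-1, 25)) = Add(5, -25) = -20)
Mul(Z, Pow(Function('U')(Function('z')(8)), -1)) = Mul(Rational(-4105, 7351), Pow(-20, -1)) = Mul(Rational(-4105, 7351), Rational(-1, 20)) = Rational(821, 29404)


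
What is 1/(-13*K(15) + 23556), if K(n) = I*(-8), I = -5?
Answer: 1/23036 ≈ 4.3410e-5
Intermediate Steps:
K(n) = 40 (K(n) = -5*(-8) = 40)
1/(-13*K(15) + 23556) = 1/(-13*40 + 23556) = 1/(-520 + 23556) = 1/23036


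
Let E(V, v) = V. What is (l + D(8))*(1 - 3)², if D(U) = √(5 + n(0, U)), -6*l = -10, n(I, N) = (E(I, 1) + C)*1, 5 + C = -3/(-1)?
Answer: 20/3 + 4*√3 ≈ 13.595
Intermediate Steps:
C = -2 (C = -5 - 3/(-1) = -5 - 3*(-1) = -5 + 3 = -2)
n(I, N) = -2 + I (n(I, N) = (I - 2)*1 = (-2 + I)*1 = -2 + I)
l = 5/3 (l = -⅙*(-10) = 5/3 ≈ 1.6667)
D(U) = √3 (D(U) = √(5 + (-2 + 0)) = √(5 - 2) = √3)
(l + D(8))*(1 - 3)² = (5/3 + √3)*(1 - 3)² = (5/3 + √3)*(-2)² = (5/3 + √3)*4 = 20/3 + 4*√3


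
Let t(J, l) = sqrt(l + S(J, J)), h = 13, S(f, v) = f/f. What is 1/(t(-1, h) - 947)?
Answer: -947/896795 - sqrt(14)/896795 ≈ -0.0010602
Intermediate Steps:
S(f, v) = 1
t(J, l) = sqrt(1 + l) (t(J, l) = sqrt(l + 1) = sqrt(1 + l))
1/(t(-1, h) - 947) = 1/(sqrt(1 + 13) - 947) = 1/(sqrt(14) - 947) = 1/(-947 + sqrt(14))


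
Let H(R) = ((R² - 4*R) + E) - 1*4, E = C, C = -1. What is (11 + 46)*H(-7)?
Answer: 4104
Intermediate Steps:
E = -1
H(R) = -5 + R² - 4*R (H(R) = ((R² - 4*R) - 1) - 1*4 = (-1 + R² - 4*R) - 4 = -5 + R² - 4*R)
(11 + 46)*H(-7) = (11 + 46)*(-5 + (-7)² - 4*(-7)) = 57*(-5 + 49 + 28) = 57*72 = 4104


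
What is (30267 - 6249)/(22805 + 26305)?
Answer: 4003/8185 ≈ 0.48907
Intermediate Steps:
(30267 - 6249)/(22805 + 26305) = 24018/49110 = 24018*(1/49110) = 4003/8185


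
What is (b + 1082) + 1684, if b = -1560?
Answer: 1206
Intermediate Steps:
(b + 1082) + 1684 = (-1560 + 1082) + 1684 = -478 + 1684 = 1206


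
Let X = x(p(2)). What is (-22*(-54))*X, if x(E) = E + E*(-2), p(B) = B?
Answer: -2376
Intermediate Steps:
x(E) = -E (x(E) = E - 2*E = -E)
X = -2 (X = -1*2 = -2)
(-22*(-54))*X = -22*(-54)*(-2) = 1188*(-2) = -2376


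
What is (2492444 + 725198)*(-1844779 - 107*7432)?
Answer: -8494584532926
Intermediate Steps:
(2492444 + 725198)*(-1844779 - 107*7432) = 3217642*(-1844779 - 795224) = 3217642*(-2640003) = -8494584532926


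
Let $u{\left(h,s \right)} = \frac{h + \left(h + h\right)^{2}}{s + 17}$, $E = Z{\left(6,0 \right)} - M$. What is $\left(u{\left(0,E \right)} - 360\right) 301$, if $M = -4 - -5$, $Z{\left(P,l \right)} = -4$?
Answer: $-108360$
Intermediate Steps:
$M = 1$ ($M = -4 + 5 = 1$)
$E = -5$ ($E = -4 - 1 = -5$)
$u{\left(h,s \right)} = \frac{h + 4 h^{2}}{17 + s}$ ($u{\left(h,s \right)} = \frac{h + \left(2 h\right)^{2}}{17 + s} = \frac{h + 4 h^{2}}{17 + s}$)
$\left(u{\left(0,E \right)} - 360\right) 301 = \left(\frac{0 \left(1 + 4 \cdot 0\right)}{17 - 5} - 360\right) 301 = \left(\frac{0 \left(1 + 0\right)}{12} - 360\right) 301 = \left(0 \cdot \frac{1}{12} \cdot 1 - 360\right) 301 = \left(0 - 360\right) 301 = \left(-360\right) 301 = -108360$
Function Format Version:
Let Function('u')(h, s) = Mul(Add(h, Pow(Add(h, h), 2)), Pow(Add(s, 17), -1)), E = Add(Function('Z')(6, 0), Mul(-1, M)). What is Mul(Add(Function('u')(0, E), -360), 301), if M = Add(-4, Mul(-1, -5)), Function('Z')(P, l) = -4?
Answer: -108360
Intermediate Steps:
M = 1 (M = Add(-4, 5) = 1)
E = -5 (E = Add(-4, Mul(-1, 1)) = Add(-4, -1) = -5)
Function('u')(h, s) = Mul(Pow(Add(17, s), -1), Add(h, Mul(4, Pow(h, 2)))) (Function('u')(h, s) = Mul(Add(h, Pow(Mul(2, h), 2)), Pow(Add(17, s), -1)) = Mul(Add(h, Mul(4, Pow(h, 2))), Pow(Add(17, s), -1)) = Mul(Pow(Add(17, s), -1), Add(h, Mul(4, Pow(h, 2)))))
Mul(Add(Function('u')(0, E), -360), 301) = Mul(Add(Mul(0, Pow(Add(17, -5), -1), Add(1, Mul(4, 0))), -360), 301) = Mul(Add(Mul(0, Pow(12, -1), Add(1, 0)), -360), 301) = Mul(Add(Mul(0, Rational(1, 12), 1), -360), 301) = Mul(Add(0, -360), 301) = Mul(-360, 301) = -108360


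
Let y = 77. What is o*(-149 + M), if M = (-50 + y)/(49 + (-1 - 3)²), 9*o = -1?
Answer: 9658/585 ≈ 16.509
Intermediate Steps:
o = -⅑ (o = (⅑)*(-1) = -⅑ ≈ -0.11111)
M = 27/65 (M = (-50 + 77)/(49 + (-1 - 3)²) = 27/(49 + (-4)²) = 27/(49 + 16) = 27/65 ≈ 0.41538)
o*(-149 + M) = -(-149 + 27/65)/9 = -⅑*(-9658/65) = 9658/585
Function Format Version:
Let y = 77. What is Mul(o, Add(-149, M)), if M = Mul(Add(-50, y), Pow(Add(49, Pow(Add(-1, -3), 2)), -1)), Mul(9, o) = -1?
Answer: Rational(9658, 585) ≈ 16.509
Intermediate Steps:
o = Rational(-1, 9) (o = Mul(Rational(1, 9), -1) = Rational(-1, 9) ≈ -0.11111)
M = Rational(27, 65) (M = Mul(Add(-50, 77), Pow(Add(49, Pow(Add(-1, -3), 2)), -1)) = Mul(27, Pow(Add(49, Pow(-4, 2)), -1)) = Mul(27, Pow(Add(49, 16), -1)) = Mul(27, Pow(65, -1)) = Mul(27, Rational(1, 65)) = Rational(27, 65) ≈ 0.41538)
Mul(o, Add(-149, M)) = Mul(Rational(-1, 9), Add(-149, Rational(27, 65))) = Mul(Rational(-1, 9), Rational(-9658, 65)) = Rational(9658, 585)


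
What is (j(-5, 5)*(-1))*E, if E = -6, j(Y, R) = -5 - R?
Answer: -60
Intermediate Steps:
(j(-5, 5)*(-1))*E = ((-5 - 1*5)*(-1))*(-6) = ((-5 - 5)*(-1))*(-6) = -10*(-1)*(-6) = 10*(-6) = -60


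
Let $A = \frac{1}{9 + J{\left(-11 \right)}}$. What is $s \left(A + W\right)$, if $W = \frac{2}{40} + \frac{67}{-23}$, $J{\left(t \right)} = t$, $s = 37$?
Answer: $- \frac{57239}{460} \approx -124.43$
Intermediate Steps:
$A = - \frac{1}{2}$ ($A = \frac{1}{9 - 11} = \frac{1}{-2} = - \frac{1}{2} \approx -0.5$)
$W = - \frac{1317}{460}$ ($W = 2 \cdot \frac{1}{40} + 67 \left(- \frac{1}{23}\right) = \frac{1}{20} - \frac{67}{23} = - \frac{1317}{460} \approx -2.863$)
$s \left(A + W\right) = 37 \left(- \frac{1}{2} - \frac{1317}{460}\right) = 37 \left(- \frac{1547}{460}\right) = - \frac{57239}{460}$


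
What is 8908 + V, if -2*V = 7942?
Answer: 4937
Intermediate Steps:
V = -3971 (V = -1/2*7942 = -3971)
8908 + V = 8908 - 3971 = 4937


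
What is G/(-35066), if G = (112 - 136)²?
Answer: -288/17533 ≈ -0.016426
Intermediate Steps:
G = 576 (G = (-24)² = 576)
G/(-35066) = 576/(-35066) = 576*(-1/35066) = -288/17533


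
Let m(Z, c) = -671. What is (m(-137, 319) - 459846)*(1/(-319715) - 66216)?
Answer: 9749259301303997/319715 ≈ 3.0494e+10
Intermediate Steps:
(m(-137, 319) - 459846)*(1/(-319715) - 66216) = (-671 - 459846)*(1/(-319715) - 66216) = -460517*(-1/319715 - 66216) = -460517*(-21170248441/319715) = 9749259301303997/319715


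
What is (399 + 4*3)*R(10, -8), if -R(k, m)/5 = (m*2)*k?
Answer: 328800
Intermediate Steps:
R(k, m) = -10*k*m (R(k, m) = -5*m*2*k = -5*2*m*k = -10*k*m)
(399 + 4*3)*R(10, -8) = (399 + 4*3)*(-10*10*(-8)) = (399 + 12)*800 = 411*800 = 328800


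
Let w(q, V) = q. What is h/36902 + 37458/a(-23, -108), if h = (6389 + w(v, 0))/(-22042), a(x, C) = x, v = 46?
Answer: -30468108254877/18708059332 ≈ -1628.6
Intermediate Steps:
h = -6435/22042 (h = (6389 + 46)/(-22042) = 6435*(-1/22042) = -6435/22042 ≈ -0.29194)
h/36902 + 37458/a(-23, -108) = -6435/22042/36902 + 37458/(-23) = -6435/22042*1/36902 + 37458*(-1/23) = -6435/813393884 - 37458/23 = -30468108254877/18708059332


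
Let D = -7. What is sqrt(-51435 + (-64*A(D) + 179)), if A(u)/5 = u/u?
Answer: 2*I*sqrt(12894) ≈ 227.1*I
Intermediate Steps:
A(u) = 5 (A(u) = 5*(u/u) = 5*1 = 5)
sqrt(-51435 + (-64*A(D) + 179)) = sqrt(-51435 + (-64*5 + 179)) = sqrt(-51435 + (-320 + 179)) = sqrt(-51435 - 141) = sqrt(-51576) = 2*I*sqrt(12894)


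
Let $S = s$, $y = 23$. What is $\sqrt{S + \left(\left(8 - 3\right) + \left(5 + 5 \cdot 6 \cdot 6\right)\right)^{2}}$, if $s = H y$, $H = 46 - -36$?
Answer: $\sqrt{37986} \approx 194.9$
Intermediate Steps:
$H = 82$ ($H = 46 + 36 = 82$)
$s = 1886$ ($s = 82 \cdot 23 = 1886$)
$S = 1886$
$\sqrt{S + \left(\left(8 - 3\right) + \left(5 + 5 \cdot 6 \cdot 6\right)\right)^{2}} = \sqrt{1886 + \left(\left(8 - 3\right) + \left(5 + 5 \cdot 6 \cdot 6\right)\right)^{2}} = \sqrt{1886 + \left(\left(8 - 3\right) + \left(5 + 5 \cdot 36\right)\right)^{2}} = \sqrt{1886 + \left(5 + \left(5 + 180\right)\right)^{2}} = \sqrt{1886 + \left(5 + 185\right)^{2}} = \sqrt{1886 + 190^{2}} = \sqrt{1886 + 36100} = \sqrt{37986}$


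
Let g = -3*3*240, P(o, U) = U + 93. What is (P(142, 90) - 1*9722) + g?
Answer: -11699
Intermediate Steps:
P(o, U) = 93 + U
g = -2160 (g = -9*240 = -2160)
(P(142, 90) - 1*9722) + g = ((93 + 90) - 1*9722) - 2160 = (183 - 9722) - 2160 = -9539 - 2160 = -11699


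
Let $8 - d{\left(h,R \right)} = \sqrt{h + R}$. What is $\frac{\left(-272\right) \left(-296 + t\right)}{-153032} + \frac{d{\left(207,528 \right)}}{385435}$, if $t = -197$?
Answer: $- \frac{6460508438}{7372986115} - \frac{7 \sqrt{15}}{385435} \approx -0.87631$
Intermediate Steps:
$d{\left(h,R \right)} = 8 - \sqrt{R + h}$ ($d{\left(h,R \right)} = 8 - \sqrt{h + R} = 8 - \sqrt{R + h}$)
$\frac{\left(-272\right) \left(-296 + t\right)}{-153032} + \frac{d{\left(207,528 \right)}}{385435} = \frac{\left(-272\right) \left(-296 - 197\right)}{-153032} + \frac{8 - \sqrt{528 + 207}}{385435} = \left(-272\right) \left(-493\right) \left(- \frac{1}{153032}\right) + \left(8 - \sqrt{735}\right) \frac{1}{385435} = 134096 \left(- \frac{1}{153032}\right) + \left(8 - 7 \sqrt{15}\right) \frac{1}{385435} = - \frac{16762}{19129} + \left(8 - 7 \sqrt{15}\right) \frac{1}{385435} = - \frac{16762}{19129} + \left(\frac{8}{385435} - \frac{7 \sqrt{15}}{385435}\right) = - \frac{6460508438}{7372986115} - \frac{7 \sqrt{15}}{385435}$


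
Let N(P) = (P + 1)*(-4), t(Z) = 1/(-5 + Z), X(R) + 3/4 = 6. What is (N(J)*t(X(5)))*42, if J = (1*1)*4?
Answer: -3360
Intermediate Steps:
X(R) = 21/4 (X(R) = -3/4 + 6 = 21/4)
J = 4 (J = 1*4 = 4)
N(P) = -4 - 4*P (N(P) = (1 + P)*(-4) = -4 - 4*P)
(N(J)*t(X(5)))*42 = ((-4 - 4*4)/(-5 + 21/4))*42 = ((-4 - 16)/(1/4))*42 = -20*4*42 = -80*42 = -3360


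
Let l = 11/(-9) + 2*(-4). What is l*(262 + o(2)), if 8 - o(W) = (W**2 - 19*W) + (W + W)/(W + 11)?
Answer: -109228/39 ≈ -2800.7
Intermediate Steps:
l = -83/9 (l = 11*(-1/9) - 8 = -11/9 - 8 = -83/9 ≈ -9.2222)
o(W) = 8 - W**2 + 19*W - 2*W/(11 + W) (o(W) = 8 - ((W**2 - 19*W) + (W + W)/(W + 11)) = 8 - ((W**2 - 19*W) + (2*W)/(11 + W)) = 8 - ((W**2 - 19*W) + 2*W/(11 + W)) = 8 - (W**2 - 19*W + 2*W/(11 + W)) = 8 + (-W**2 + 19*W - 2*W/(11 + W)) = 8 - W**2 + 19*W - 2*W/(11 + W))
l*(262 + o(2)) = -83*(262 + (88 - 1*2**3 + 8*2**2 + 215*2)/(11 + 2))/9 = -83*(262 + (88 - 1*8 + 8*4 + 430)/13)/9 = -83*(262 + (88 - 8 + 32 + 430)/13)/9 = -83*(262 + (1/13)*542)/9 = -83*(262 + 542/13)/9 = -83/9*3948/13 = -109228/39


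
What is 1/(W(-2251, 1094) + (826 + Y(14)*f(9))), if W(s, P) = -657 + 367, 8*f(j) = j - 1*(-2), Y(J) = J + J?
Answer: 2/1149 ≈ 0.0017406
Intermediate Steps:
Y(J) = 2*J
f(j) = ¼ + j/8 (f(j) = (j - 1*(-2))/8 = (j + 2)/8 = (2 + j)/8 = ¼ + j/8)
W(s, P) = -290
1/(W(-2251, 1094) + (826 + Y(14)*f(9))) = 1/(-290 + (826 + (2*14)*(¼ + (⅛)*9))) = 1/(-290 + (826 + 28*(¼ + 9/8))) = 1/(-290 + (826 + 28*(11/8))) = 1/(-290 + (826 + 77/2)) = 1/(-290 + 1729/2) = 1/(1149/2) = 2/1149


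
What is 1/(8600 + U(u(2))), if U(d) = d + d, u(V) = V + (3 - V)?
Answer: 1/8606 ≈ 0.00011620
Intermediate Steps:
u(V) = 3
U(d) = 2*d
1/(8600 + U(u(2))) = 1/(8600 + 2*3) = 1/(8600 + 6) = 1/8606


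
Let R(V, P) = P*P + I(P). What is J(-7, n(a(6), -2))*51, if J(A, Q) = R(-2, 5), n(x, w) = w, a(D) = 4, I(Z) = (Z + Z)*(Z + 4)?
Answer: 5865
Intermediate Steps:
I(Z) = 2*Z*(4 + Z) (I(Z) = (2*Z)*(4 + Z) = 2*Z*(4 + Z))
R(V, P) = P² + 2*P*(4 + P) (R(V, P) = P*P + 2*P*(4 + P) = P² + 2*P*(4 + P))
J(A, Q) = 115 (J(A, Q) = 5*(8 + 3*5) = 5*(8 + 15) = 5*23 = 115)
J(-7, n(a(6), -2))*51 = 115*51 = 5865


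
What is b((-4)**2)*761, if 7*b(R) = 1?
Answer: 761/7 ≈ 108.71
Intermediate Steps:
b(R) = 1/7 (b(R) = (1/7)*1 = 1/7)
b((-4)**2)*761 = (1/7)*761 = 761/7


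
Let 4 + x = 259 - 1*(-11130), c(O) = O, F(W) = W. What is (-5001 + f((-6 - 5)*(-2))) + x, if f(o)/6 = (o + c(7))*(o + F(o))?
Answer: 14040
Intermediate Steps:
x = 11385 (x = -4 + (259 - 1*(-11130)) = -4 + (259 + 11130) = -4 + 11389 = 11385)
f(o) = 12*o*(7 + o) (f(o) = 6*((o + 7)*(o + o)) = 6*((7 + o)*(2*o)) = 6*(2*o*(7 + o)) = 12*o*(7 + o))
(-5001 + f((-6 - 5)*(-2))) + x = (-5001 + 12*((-6 - 5)*(-2))*(7 + (-6 - 5)*(-2))) + 11385 = (-5001 + 12*(-11*(-2))*(7 - 11*(-2))) + 11385 = (-5001 + 12*22*(7 + 22)) + 11385 = (-5001 + 12*22*29) + 11385 = (-5001 + 7656) + 11385 = 2655 + 11385 = 14040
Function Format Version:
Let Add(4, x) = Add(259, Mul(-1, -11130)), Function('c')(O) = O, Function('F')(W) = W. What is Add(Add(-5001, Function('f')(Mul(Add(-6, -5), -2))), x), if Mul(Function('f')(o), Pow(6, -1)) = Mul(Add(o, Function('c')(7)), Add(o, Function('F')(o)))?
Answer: 14040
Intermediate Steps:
x = 11385 (x = Add(-4, Add(259, Mul(-1, -11130))) = Add(-4, Add(259, 11130)) = Add(-4, 11389) = 11385)
Function('f')(o) = Mul(12, o, Add(7, o)) (Function('f')(o) = Mul(6, Mul(Add(o, 7), Add(o, o))) = Mul(6, Mul(Add(7, o), Mul(2, o))) = Mul(6, Mul(2, o, Add(7, o))) = Mul(12, o, Add(7, o)))
Add(Add(-5001, Function('f')(Mul(Add(-6, -5), -2))), x) = Add(Add(-5001, Mul(12, Mul(Add(-6, -5), -2), Add(7, Mul(Add(-6, -5), -2)))), 11385) = Add(Add(-5001, Mul(12, Mul(-11, -2), Add(7, Mul(-11, -2)))), 11385) = Add(Add(-5001, Mul(12, 22, Add(7, 22))), 11385) = Add(Add(-5001, Mul(12, 22, 29)), 11385) = Add(Add(-5001, 7656), 11385) = Add(2655, 11385) = 14040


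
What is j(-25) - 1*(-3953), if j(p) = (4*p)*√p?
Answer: 3953 - 500*I ≈ 3953.0 - 500.0*I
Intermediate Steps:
j(p) = 4*p^(3/2)
j(-25) - 1*(-3953) = 4*(-25)^(3/2) - 1*(-3953) = 4*(-125*I) + 3953 = -500*I + 3953 = 3953 - 500*I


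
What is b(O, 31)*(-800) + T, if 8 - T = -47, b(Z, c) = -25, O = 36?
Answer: 20055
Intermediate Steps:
T = 55 (T = 8 - 1*(-47) = 8 + 47 = 55)
b(O, 31)*(-800) + T = -25*(-800) + 55 = 20000 + 55 = 20055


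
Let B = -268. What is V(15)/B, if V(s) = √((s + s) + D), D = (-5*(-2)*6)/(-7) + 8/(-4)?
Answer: -√238/938 ≈ -0.016447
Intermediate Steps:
D = -74/7 (D = (10*6)*(-⅐) + 8*(-¼) = 60*(-⅐) - 2 = -60/7 - 2 = -74/7 ≈ -10.571)
V(s) = √(-74/7 + 2*s) (V(s) = √((s + s) - 74/7) = √(2*s - 74/7) = √(-74/7 + 2*s))
V(15)/B = (√(-518 + 98*15)/7)/(-268) = (√(-518 + 1470)/7)*(-1/268) = (√952/7)*(-1/268) = ((2*√238)/7)*(-1/268) = (2*√238/7)*(-1/268) = -√238/938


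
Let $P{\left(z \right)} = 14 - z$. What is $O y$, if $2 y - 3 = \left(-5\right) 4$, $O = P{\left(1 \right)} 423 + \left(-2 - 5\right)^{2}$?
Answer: $-47158$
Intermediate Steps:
$O = 5548$ ($O = \left(14 - 1\right) 423 + \left(-2 - 5\right)^{2} = \left(14 - 1\right) 423 + \left(-7\right)^{2} = 13 \cdot 423 + 49 = 5499 + 49 = 5548$)
$y = - \frac{17}{2}$ ($y = \frac{3}{2} + \frac{\left(-5\right) 4}{2} = \frac{3}{2} + \frac{1}{2} \left(-20\right) = \frac{3}{2} - 10 = - \frac{17}{2} \approx -8.5$)
$O y = 5548 \left(- \frac{17}{2}\right) = -47158$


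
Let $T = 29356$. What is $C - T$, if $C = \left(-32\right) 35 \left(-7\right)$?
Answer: $-21516$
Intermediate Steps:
$C = 7840$ ($C = \left(-1120\right) \left(-7\right) = 7840$)
$C - T = 7840 - 29356 = -21516$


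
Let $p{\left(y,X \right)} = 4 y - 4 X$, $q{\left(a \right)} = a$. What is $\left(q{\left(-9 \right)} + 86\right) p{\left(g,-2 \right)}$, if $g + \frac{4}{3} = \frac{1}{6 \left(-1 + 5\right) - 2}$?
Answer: $\frac{658}{3} \approx 219.33$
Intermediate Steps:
$g = - \frac{85}{66}$ ($g = - \frac{4}{3} + \frac{1}{6 \left(-1 + 5\right) - 2} = - \frac{4}{3} + \frac{1}{6 \cdot 4 - 2} = - \frac{4}{3} + \frac{1}{24 - 2} = - \frac{4}{3} + \frac{1}{22} = - \frac{85}{66} \approx -1.2879$)
$p{\left(y,X \right)} = - 4 X + 4 y$
$\left(q{\left(-9 \right)} + 86\right) p{\left(g,-2 \right)} = \left(-9 + 86\right) \left(\left(-4\right) \left(-2\right) + 4 \left(- \frac{85}{66}\right)\right) = 77 \left(8 - \frac{170}{33}\right) = 77 \cdot \frac{94}{33} = \frac{658}{3}$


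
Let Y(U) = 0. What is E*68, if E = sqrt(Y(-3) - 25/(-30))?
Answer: 34*sqrt(30)/3 ≈ 62.075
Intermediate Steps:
E = sqrt(30)/6 (E = sqrt(0 - 25/(-30)) = sqrt(0 - 25*(-1/30)) = sqrt(0 + 5/6) = sqrt(5/6) = sqrt(30)/6 ≈ 0.91287)
E*68 = (sqrt(30)/6)*68 = 34*sqrt(30)/3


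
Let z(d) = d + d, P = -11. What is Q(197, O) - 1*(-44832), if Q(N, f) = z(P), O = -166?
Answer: 44810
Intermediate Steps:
z(d) = 2*d
Q(N, f) = -22 (Q(N, f) = 2*(-11) = -22)
Q(197, O) - 1*(-44832) = -22 - 1*(-44832) = -22 + 44832 = 44810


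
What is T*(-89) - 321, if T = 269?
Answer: -24262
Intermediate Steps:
T*(-89) - 321 = 269*(-89) - 321 = -23941 - 321 = -24262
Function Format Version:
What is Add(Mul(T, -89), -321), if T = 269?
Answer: -24262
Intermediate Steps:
Add(Mul(T, -89), -321) = Add(Mul(269, -89), -321) = Add(-23941, -321) = -24262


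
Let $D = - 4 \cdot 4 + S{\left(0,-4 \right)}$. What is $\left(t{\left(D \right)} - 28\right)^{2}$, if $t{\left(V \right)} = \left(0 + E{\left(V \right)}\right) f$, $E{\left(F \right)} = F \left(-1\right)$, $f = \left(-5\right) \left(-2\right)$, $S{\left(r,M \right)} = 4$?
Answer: $8464$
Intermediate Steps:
$f = 10$
$E{\left(F \right)} = - F$
$D = -12$ ($D = - 4 \cdot 4 + 4 = \left(-1\right) 16 + 4 = -16 + 4 = -12$)
$t{\left(V \right)} = - 10 V$ ($t{\left(V \right)} = \left(0 - V\right) 10 = - V 10 = - 10 V$)
$\left(t{\left(D \right)} - 28\right)^{2} = \left(\left(-10\right) \left(-12\right) - 28\right)^{2} = \left(120 - 28\right)^{2} = 92^{2} = 8464$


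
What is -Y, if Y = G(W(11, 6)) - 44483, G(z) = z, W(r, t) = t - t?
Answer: 44483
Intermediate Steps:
W(r, t) = 0
Y = -44483 (Y = 0 - 44483 = -44483)
-Y = -1*(-44483) = 44483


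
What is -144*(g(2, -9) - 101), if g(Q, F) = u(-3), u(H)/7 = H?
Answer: 17568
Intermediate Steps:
u(H) = 7*H
g(Q, F) = -21 (g(Q, F) = 7*(-3) = -21)
-144*(g(2, -9) - 101) = -144*(-21 - 101) = -144*(-122) = 17568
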